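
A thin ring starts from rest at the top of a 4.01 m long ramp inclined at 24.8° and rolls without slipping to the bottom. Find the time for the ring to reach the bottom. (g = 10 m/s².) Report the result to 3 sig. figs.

Here I = MR², so the shape factor k = I/(MR²) = 1.
Along the incline Mg sinθ − f = Ma, and torque about the center fR = Iα = kMR²(a/R) gives f = kMa.
Hence a = g sinθ/(1+k) = 10×sin24.8°/2 = 2.097 m/s².
With constant a from rest, t = √(2L/a) = √(2·4.01/2.097) ≈ 1.96 s.

t ≈ 1.96 s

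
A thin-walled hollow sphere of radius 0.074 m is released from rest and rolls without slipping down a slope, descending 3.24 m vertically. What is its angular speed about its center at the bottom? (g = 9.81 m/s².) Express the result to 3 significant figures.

The moment of inertia is (2/3)MR², giving k ≡ I/(MR²) = 2/3.
Since it rolls without slipping, ω = v/R and KE = ½Mv² + ½Iω² = ½(1+k)Mv² = (5/6)Mv².
Energy conservation Mgh = ½(1+k)Mv² gives v = √(2gh/(1+k)) = √(2 × 9.81 × 3.24 / 1.667) = 6.176 m/s.
The angular speed follows from ω = v/R = 6.176/0.074 ≈ 83.5 rad/s.

ω ≈ 83.5 rad/s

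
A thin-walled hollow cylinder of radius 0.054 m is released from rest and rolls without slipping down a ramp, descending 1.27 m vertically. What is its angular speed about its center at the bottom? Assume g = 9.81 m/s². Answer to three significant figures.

With I = MR², the ratio k = I/(MR²) is 1.
The rolling condition ω = v/R makes the rotational term ½I(v/R)² = ½kMv², so KE_total = ½(1+k)Mv² = Mv².
Energy conservation Mgh = ½(1+k)Mv² gives v = √(2gh/(1+k)) = √(2 × 9.81 × 1.27 / 2) = 3.53 m/s.
The angular speed follows from ω = v/R = 3.53/0.054 ≈ 65.4 rad/s.

ω ≈ 65.4 rad/s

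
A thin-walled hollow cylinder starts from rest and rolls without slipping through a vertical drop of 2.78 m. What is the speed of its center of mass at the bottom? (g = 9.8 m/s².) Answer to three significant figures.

For this body I = MR², i.e. k = I/(MR²) = 1.
The rolling condition ω = v/R makes the rotational term ½I(v/R)² = ½kMv², so KE_total = ½(1+k)Mv² = Mv².
Energy conservation: Mgh = Mv², so v = √(2gh/(1+k)) = √(2 × 9.8 × 2.78 / 2) ≈ 5.22 m/s.

v ≈ 5.22 m/s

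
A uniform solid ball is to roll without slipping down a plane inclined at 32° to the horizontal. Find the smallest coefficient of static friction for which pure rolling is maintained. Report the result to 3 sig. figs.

With I = (2/5)MR², the ratio k = I/(MR²) is 0.4.
Newton's second law down the slope: Mg sinθ − f = Ma. The torque equation fR = Iα (with α = a/R) gives f = kMa.
These give a = g sinθ/(1+k) and the required friction f = kMg sinθ/(1+k).
The normal force is N = Mg cosθ, so μ_min = f/N = k tanθ/(1+k).
μ_min = 0.4 × tan32° / 1.4 ≈ 0.179.

μ_min ≈ 0.179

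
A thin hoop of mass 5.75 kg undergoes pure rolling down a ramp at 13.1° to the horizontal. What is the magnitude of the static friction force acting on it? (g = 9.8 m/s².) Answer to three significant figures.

f ≈ 6.39 N

For this body I = MR², i.e. k = I/(MR²) = 1.
Newton's second law down the slope: Mg sinθ − f = Ma. The torque equation fR = Iα (with α = a/R) gives f = kMa.
Combining, a = g sinθ/(1+k) and f = kMa = kMg sinθ/(1+k).
f = 1 × 5.75 × 9.8 × sin13.1° / 2 ≈ 6.39 N.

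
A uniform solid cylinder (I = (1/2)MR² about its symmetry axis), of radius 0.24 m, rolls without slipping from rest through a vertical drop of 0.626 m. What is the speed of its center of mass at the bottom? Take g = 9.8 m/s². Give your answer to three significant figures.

The moment of inertia is (1/2)MR², giving k ≡ I/(MR²) = 0.5.
Rolling without slipping gives ω = v/R, so the total kinetic energy is ½Mv² + ½Iω² = ½(1+k)Mv² = (3/4)Mv².
Setting Mgh = (3/4)Mv² gives v = √(2gh/(1+k)) = √(2·9.8·0.626/1.5) ≈ 2.86 m/s.

v ≈ 2.86 m/s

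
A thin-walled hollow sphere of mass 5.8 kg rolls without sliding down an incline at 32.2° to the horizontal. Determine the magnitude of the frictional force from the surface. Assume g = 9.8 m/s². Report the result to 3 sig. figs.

f ≈ 12.1 N

Here I = (2/3)MR², so the shape factor k = I/(MR²) = 2/3.
Along the incline Mg sinθ − f = Ma, and torque about the center fR = Iα = kMR²(a/R) gives f = kMa.
Combining, a = g sinθ/(1+k) and f = kMa = kMg sinθ/(1+k).
f = (2/3) × 5.8 × 9.8 × sin32.2° / 1.667 ≈ 12.1 N.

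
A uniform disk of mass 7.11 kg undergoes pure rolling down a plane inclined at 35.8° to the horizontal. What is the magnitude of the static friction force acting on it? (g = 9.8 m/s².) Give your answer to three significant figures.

f ≈ 13.6 N

For this body I = (1/2)MR², i.e. k = I/(MR²) = 0.5.
Newton's second law down the slope: Mg sinθ − f = Ma. The torque equation fR = Iα (with α = a/R) gives f = kMa.
Combining, a = g sinθ/(1+k) and f = kMa = kMg sinθ/(1+k).
f = 0.5 × 7.11 × 9.8 × sin35.8° / 1.5 ≈ 13.6 N.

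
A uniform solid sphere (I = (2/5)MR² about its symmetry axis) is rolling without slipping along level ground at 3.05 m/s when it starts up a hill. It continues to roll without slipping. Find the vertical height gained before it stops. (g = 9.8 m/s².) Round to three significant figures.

The moment of inertia is (2/5)MR², giving k ≡ I/(MR²) = 0.4.
Rolling without slipping gives ω = v/R, so the total kinetic energy is ½Mv² + ½Iω² = ½(1+k)Mv² = (7/10)Mv².
All of this converts to potential energy at the highest point: (7/10)Mv₀² = Mgh.
Thus h = (1+k)v₀²/(2g) = 1.4 × 3.05² / (2 × 9.8) ≈ 0.664 m.

h ≈ 0.664 m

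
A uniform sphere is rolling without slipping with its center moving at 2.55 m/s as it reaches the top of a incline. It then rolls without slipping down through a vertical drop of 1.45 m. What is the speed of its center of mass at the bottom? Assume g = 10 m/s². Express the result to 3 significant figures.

v ≈ 5.22 m/s

For this body I = (2/5)MR², i.e. k = I/(MR²) = 0.4.
Since it rolls without slipping, ω = v/R and KE = ½Mv² + ½Iω² = ½(1+k)Mv² = (7/10)Mv².
Energy conservation: (7/10)Mv₀² + Mgh = (7/10)Mv², so v² = v₀² + 2gh/(1+k).
v = √(2.55² + 2×10×1.45/1.4) = √27.22 ≈ 5.22 m/s.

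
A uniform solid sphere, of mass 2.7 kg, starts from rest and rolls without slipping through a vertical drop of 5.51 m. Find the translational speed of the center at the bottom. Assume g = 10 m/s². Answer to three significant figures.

The moment of inertia is (2/5)MR², giving k ≡ I/(MR²) = 0.4.
Since it rolls without slipping, ω = v/R and KE = ½Mv² + ½Iω² = ½(1+k)Mv² = (7/10)Mv².
Energy conservation: Mgh = (7/10)Mv², so v = √(2gh/(1+k)) = √(2 × 10 × 5.51 / 1.4) ≈ 8.87 m/s.

v ≈ 8.87 m/s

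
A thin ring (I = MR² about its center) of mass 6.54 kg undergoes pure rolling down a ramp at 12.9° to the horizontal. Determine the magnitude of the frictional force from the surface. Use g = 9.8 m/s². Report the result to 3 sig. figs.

For this body I = MR², i.e. k = I/(MR²) = 1.
Along the incline Mg sinθ − f = Ma, and torque about the center fR = Iα = kMR²(a/R) gives f = kMa.
Combining, a = g sinθ/(1+k) and f = kMa = kMg sinθ/(1+k).
f = 1 × 6.54 × 9.8 × sin12.9° / 2 ≈ 7.15 N.

f ≈ 7.15 N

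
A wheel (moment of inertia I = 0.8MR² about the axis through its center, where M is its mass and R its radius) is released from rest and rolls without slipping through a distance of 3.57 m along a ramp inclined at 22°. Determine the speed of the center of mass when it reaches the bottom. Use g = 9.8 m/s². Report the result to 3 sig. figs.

For this body I = 0.8MR², i.e. k = I/(MR²) = 0.8.
The rolling condition ω = v/R makes the rotational term ½I(v/R)² = ½kMv², so KE_total = ½(1+k)Mv² = (9/10)Mv².
The vertical drop is h = L sinθ = 3.57 × sin22° = 1.337 m.
Setting Mgh = (9/10)Mv² gives v = √(2gh/(1+k)) = √(2·9.8·1.337/1.8) ≈ 3.82 m/s.

v ≈ 3.82 m/s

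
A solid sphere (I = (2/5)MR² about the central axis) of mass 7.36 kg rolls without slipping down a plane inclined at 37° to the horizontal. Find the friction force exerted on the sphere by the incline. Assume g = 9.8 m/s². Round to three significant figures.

f ≈ 12.4 N

For this body I = (2/5)MR², i.e. k = I/(MR²) = 0.4.
Along the incline Mg sinθ − f = Ma, and torque about the center fR = Iα = kMR²(a/R) gives f = kMa.
Combining, a = g sinθ/(1+k) and f = kMa = kMg sinθ/(1+k).
f = 0.4 × 7.36 × 9.8 × sin37° / 1.4 ≈ 12.4 N.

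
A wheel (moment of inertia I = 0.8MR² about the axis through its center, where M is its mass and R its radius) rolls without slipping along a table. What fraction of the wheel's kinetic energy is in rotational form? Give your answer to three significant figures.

fraction ≈ 0.444

The moment of inertia is 0.8MR², giving k ≡ I/(MR²) = 0.8.
Since ω = v/R, the translational part is ½Mv² and the rotational part is ½I(v/R)² = ½kMv²; the total is ½(1+k)Mv².
The rotational fraction is therefore k/(1+k) = 0.8/1.8 ≈ 0.444.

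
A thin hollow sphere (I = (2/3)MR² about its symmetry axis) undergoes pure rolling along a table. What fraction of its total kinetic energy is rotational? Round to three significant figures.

fraction ≈ 0.400

For this body I = (2/3)MR², i.e. k = I/(MR²) = 2/3.
With ω = v/R, KE_trans = ½Mv² and KE_rot = ½Iω² = ½kMv², so KE_total = ½(1+k)Mv².
The rotational fraction is therefore k/(1+k) = (2/3)/1.667 ≈ 0.400.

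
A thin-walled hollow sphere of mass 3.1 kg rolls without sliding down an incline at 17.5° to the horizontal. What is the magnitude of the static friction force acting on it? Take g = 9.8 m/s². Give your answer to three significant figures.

f ≈ 3.65 N

With I = (2/3)MR², the ratio k = I/(MR²) is 2/3.
Along the incline Mg sinθ − f = Ma, and torque about the center fR = Iα = kMR²(a/R) gives f = kMa.
Combining, a = g sinθ/(1+k) and f = kMa = kMg sinθ/(1+k).
f = (2/3) × 3.1 × 9.8 × sin17.5° / 1.667 ≈ 3.65 N.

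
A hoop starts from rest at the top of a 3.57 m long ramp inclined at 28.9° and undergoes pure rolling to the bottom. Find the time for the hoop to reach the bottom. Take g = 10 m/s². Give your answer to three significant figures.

t ≈ 1.72 s

For this body I = MR², i.e. k = I/(MR²) = 1.
Newton's second law down the slope: Mg sinθ − f = Ma. The torque equation fR = Iα (with α = a/R) gives f = kMa.
Hence a = g sinθ/(1+k) = 10×sin28.9°/2 = 2.416 m/s².
With constant a from rest, t = √(2L/a) = √(2·3.57/2.416) ≈ 1.72 s.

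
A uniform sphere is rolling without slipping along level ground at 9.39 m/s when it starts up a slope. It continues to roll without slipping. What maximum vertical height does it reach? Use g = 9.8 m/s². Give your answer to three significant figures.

h ≈ 6.30 m

With I = (2/5)MR², the ratio k = I/(MR²) is 0.4.
The rolling condition ω = v/R makes the rotational term ½I(v/R)² = ½kMv², so KE_total = ½(1+k)Mv² = (7/10)Mv².
All of this converts to potential energy at the highest point: (7/10)Mv₀² = Mgh.
Thus h = (1+k)v₀²/(2g) = 1.4 × 9.39² / (2 × 9.8) ≈ 6.30 m.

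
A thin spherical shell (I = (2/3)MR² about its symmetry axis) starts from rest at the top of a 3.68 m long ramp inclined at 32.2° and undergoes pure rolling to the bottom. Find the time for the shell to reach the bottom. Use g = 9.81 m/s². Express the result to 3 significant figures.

t ≈ 1.53 s

Here I = (2/3)MR², so the shape factor k = I/(MR²) = 2/3.
Newton's second law down the slope: Mg sinθ − f = Ma. The torque equation fR = Iα (with α = a/R) gives f = kMa.
Hence a = g sinθ/(1+k) = 9.81×sin32.2°/1.667 = 3.137 m/s².
Starting from rest, L = ½at², so t = √(2L/a) = √(2×3.68/3.137) ≈ 1.53 s.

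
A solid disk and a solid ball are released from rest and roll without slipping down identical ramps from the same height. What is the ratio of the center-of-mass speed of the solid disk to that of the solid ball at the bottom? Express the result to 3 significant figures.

Each satisfies Mgh = ½(1+k)Mv² with k = I/(MR²), so v ∝ 1/√(1+k).
For the solid disk k = 0.5; for the solid ball k = 0.4.
v₁/v₂ = √((1+k₂)/(1+k₁)) = √(1.4/1.5) ≈ 0.966.

v_ratio ≈ 0.966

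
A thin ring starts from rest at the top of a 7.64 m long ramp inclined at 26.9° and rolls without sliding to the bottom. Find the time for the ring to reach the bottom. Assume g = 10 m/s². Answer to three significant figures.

With I = MR², the ratio k = I/(MR²) is 1.
Along the incline Mg sinθ − f = Ma, and torque about the center fR = Iα = kMR²(a/R) gives f = kMa.
Hence a = g sinθ/(1+k) = 10×sin26.9°/2 = 2.262 m/s².
Starting from rest, L = ½at², so t = √(2L/a) = √(2×7.64/2.262) ≈ 2.60 s.

t ≈ 2.60 s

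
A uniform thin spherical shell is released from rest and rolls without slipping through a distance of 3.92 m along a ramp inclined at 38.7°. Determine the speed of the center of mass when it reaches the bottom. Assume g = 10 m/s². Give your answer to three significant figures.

v ≈ 5.42 m/s

With I = (2/3)MR², the ratio k = I/(MR²) is 2/3.
Since it rolls without slipping, ω = v/R and KE = ½Mv² + ½Iω² = ½(1+k)Mv² = (5/6)Mv².
The vertical drop is h = L sinθ = 3.92 × sin38.7° = 2.451 m.
Setting Mgh = (5/6)Mv² gives v = √(2gh/(1+k)) = √(2·10·2.451/1.667) ≈ 5.42 m/s.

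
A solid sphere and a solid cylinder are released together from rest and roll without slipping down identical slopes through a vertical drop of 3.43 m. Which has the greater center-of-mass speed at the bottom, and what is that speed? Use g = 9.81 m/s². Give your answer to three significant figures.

the solid sphere, at v ≈ 6.93 m/s

For rolling without slipping, Mgh = ½(1+k)Mv² where k = I/(MR²), so v = √(2gh/(1+k)).
Solid sphere: k = 0.4, giving v = √(2×9.81×3.43/1.4) = 6.933 m/s.
Solid cylinder: k = 0.5, giving v = √(2×9.81×3.43/1.5) = 6.698 m/s.
The smaller k wins: the solid sphere, at ≈ 6.93 m/s.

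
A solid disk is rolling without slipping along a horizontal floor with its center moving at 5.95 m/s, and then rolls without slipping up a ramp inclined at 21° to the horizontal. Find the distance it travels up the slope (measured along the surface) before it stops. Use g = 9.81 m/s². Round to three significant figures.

d ≈ 7.55 m

With I = (1/2)MR², the ratio k = I/(MR²) is 0.5.
The rolling condition ω = v/R makes the rotational term ½I(v/R)² = ½kMv², so KE_total = ½(1+k)Mv² = (3/4)Mv².
Setting this equal to Mgh gives the vertical rise h = (1+k)v₀²/(2g) = 1.5×5.95²/(2×9.81) = 2.707 m.
Along the incline, d = h/sinθ = 2.707/sin21° ≈ 7.55 m.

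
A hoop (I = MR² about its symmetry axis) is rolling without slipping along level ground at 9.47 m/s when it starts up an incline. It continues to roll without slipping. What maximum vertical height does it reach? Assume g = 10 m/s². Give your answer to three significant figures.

h ≈ 8.97 m

Here I = MR², so the shape factor k = I/(MR²) = 1.
Since it rolls without slipping, ω = v/R and KE = ½Mv² + ½Iω² = ½(1+k)Mv² = Mv².
All of this converts to potential energy at the highest point: Mv₀² = Mgh.
Thus h = (1+k)v₀²/(2g) = 2 × 9.47² / (2 × 10) ≈ 8.97 m.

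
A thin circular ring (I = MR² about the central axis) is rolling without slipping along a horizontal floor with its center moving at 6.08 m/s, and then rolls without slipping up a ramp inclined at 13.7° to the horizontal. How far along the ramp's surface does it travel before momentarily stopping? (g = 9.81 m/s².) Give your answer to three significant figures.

d ≈ 15.9 m

With I = MR², the ratio k = I/(MR²) is 1.
Since it rolls without slipping, ω = v/R and KE = ½Mv² + ½Iω² = ½(1+k)Mv² = Mv².
Setting this equal to Mgh gives the vertical rise h = (1+k)v₀²/(2g) = 2×6.08²/(2×9.81) = 3.768 m.
The distance along the slope is d = h/sinθ = 3.768/sin13.7° ≈ 15.9 m.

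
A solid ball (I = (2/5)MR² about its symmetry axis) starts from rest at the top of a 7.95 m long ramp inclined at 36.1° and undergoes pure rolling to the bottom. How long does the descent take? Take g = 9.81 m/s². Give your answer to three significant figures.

Here I = (2/5)MR², so the shape factor k = I/(MR²) = 0.4.
Newton's second law down the slope: Mg sinθ − f = Ma. The torque equation fR = Iα (with α = a/R) gives f = kMa.
Hence a = g sinθ/(1+k) = 9.81×sin36.1°/1.4 = 4.129 m/s².
With constant a from rest, t = √(2L/a) = √(2·7.95/4.129) ≈ 1.96 s.

t ≈ 1.96 s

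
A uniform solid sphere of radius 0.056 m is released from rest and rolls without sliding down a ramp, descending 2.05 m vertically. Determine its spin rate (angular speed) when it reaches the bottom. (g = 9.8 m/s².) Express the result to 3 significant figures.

ω ≈ 95.7 rad/s

Here I = (2/5)MR², so the shape factor k = I/(MR²) = 0.4.
Rolling without slipping gives ω = v/R, so the total kinetic energy is ½Mv² + ½Iω² = ½(1+k)Mv² = (7/10)Mv².
Energy conservation Mgh = ½(1+k)Mv² gives v = √(2gh/(1+k)) = √(2 × 9.8 × 2.05 / 1.4) = 5.357 m/s.
Then ω = v/R = 5.357 / 0.056 ≈ 95.7 rad/s.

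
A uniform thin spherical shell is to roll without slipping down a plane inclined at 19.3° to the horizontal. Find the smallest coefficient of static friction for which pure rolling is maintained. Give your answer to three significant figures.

μ_min ≈ 0.140

For this body I = (2/3)MR², i.e. k = I/(MR²) = 2/3.
Along the incline Mg sinθ − f = Ma, and torque about the center fR = Iα = kMR²(a/R) gives f = kMa.
These give a = g sinθ/(1+k) and the required friction f = kMg sinθ/(1+k).
The normal force is N = Mg cosθ, so μ_min = f/N = k tanθ/(1+k).
μ_min = (2/3) × tan19.3° / 1.667 ≈ 0.140.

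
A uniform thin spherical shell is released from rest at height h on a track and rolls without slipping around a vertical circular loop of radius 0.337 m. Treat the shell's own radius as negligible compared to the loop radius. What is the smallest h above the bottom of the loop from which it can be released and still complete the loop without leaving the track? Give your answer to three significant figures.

h_min ≈ 0.955 m

For this body I = (2/3)MR², i.e. k = I/(MR²) = 2/3.
At the top of the loop, the minimum-contact condition is Mg = Mv_top²/r, so v_top² = gr.
With ω = v/R, the kinetic energy at speed v is ½(1+k)Mv² = (5/6)Mv².
Energy conservation from release (height h) to the top (height 2r): Mgh = Mg(2r) + (5/6)M·gr.
Thus h_min = 2r + (1+k)r/2 = r(2 + 1.667/2) = 0.337 × 2.833 ≈ 0.955 m.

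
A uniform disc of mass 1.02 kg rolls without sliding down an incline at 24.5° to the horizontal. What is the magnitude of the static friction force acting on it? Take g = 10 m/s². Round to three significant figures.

f ≈ 1.41 N

The moment of inertia is (1/2)MR², giving k ≡ I/(MR²) = 0.5.
Newton's second law down the slope: Mg sinθ − f = Ma. The torque equation fR = Iα (with α = a/R) gives f = kMa.
Combining, a = g sinθ/(1+k) and f = kMa = kMg sinθ/(1+k).
f = 0.5 × 1.02 × 10 × sin24.5° / 1.5 ≈ 1.41 N.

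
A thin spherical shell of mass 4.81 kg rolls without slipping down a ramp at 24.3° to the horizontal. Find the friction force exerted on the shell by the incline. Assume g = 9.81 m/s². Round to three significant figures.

With I = (2/3)MR², the ratio k = I/(MR²) is 2/3.
Newton's second law down the slope: Mg sinθ − f = Ma. The torque equation fR = Iα (with α = a/R) gives f = kMa.
Combining, a = g sinθ/(1+k) and f = kMa = kMg sinθ/(1+k).
f = (2/3) × 4.81 × 9.81 × sin24.3° / 1.667 ≈ 7.77 N.

f ≈ 7.77 N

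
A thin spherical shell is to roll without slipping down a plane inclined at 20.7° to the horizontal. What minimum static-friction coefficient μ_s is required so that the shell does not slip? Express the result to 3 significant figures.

With I = (2/3)MR², the ratio k = I/(MR²) is 2/3.
Along the incline Mg sinθ − f = Ma, and torque about the center fR = Iα = kMR²(a/R) gives f = kMa.
These give a = g sinθ/(1+k) and the required friction f = kMg sinθ/(1+k).
The normal force is N = Mg cosθ, so μ_min = f/N = k tanθ/(1+k).
μ_min = (2/3) × tan20.7° / 1.667 ≈ 0.151.

μ_min ≈ 0.151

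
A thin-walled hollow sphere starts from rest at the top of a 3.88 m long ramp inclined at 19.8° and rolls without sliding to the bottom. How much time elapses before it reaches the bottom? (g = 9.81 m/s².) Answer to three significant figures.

t ≈ 1.97 s

The moment of inertia is (2/3)MR², giving k ≡ I/(MR²) = 2/3.
Newton's second law down the slope: Mg sinθ − f = Ma. The torque equation fR = Iα (with α = a/R) gives f = kMa.
Hence a = g sinθ/(1+k) = 9.81×sin19.8°/1.667 = 1.994 m/s².
Starting from rest, L = ½at², so t = √(2L/a) = √(2×3.88/1.994) ≈ 1.97 s.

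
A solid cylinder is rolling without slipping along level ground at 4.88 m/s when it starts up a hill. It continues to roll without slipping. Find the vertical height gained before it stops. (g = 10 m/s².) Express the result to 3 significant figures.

h ≈ 1.79 m

The moment of inertia is (1/2)MR², giving k ≡ I/(MR²) = 0.5.
Pure rolling means v = ωR; then KE = ½Mv² + ½I(v/R)² = ½(1+k)Mv² = (3/4)Mv².
All of this converts to potential energy at the highest point: (3/4)Mv₀² = Mgh.
Thus h = (1+k)v₀²/(2g) = 1.5 × 4.88² / (2 × 10) ≈ 1.79 m.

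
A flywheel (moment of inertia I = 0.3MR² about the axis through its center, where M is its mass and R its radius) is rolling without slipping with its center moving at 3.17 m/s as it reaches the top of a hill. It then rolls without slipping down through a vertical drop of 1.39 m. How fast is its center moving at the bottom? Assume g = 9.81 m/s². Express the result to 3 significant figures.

For this body I = 0.3MR², i.e. k = I/(MR²) = 0.3.
The rolling condition ω = v/R makes the rotational term ½I(v/R)² = ½kMv², so KE_total = ½(1+k)Mv² = (13/20)Mv².
Conserving energy between top and bottom: (13/20)Mv² = (13/20)Mv₀² + Mgh, hence v² = v₀² + 2gh/(1+k).
v = √(3.17² + 2×9.81×1.39/1.3) = √31.03 ≈ 5.57 m/s.

v ≈ 5.57 m/s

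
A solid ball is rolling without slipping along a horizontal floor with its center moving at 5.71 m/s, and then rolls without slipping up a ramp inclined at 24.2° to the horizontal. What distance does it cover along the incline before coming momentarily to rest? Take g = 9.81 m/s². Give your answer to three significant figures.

The moment of inertia is (2/5)MR², giving k ≡ I/(MR²) = 0.4.
Pure rolling means v = ωR; then KE = ½Mv² + ½I(v/R)² = ½(1+k)Mv² = (7/10)Mv².
Setting this equal to Mgh gives the vertical rise h = (1+k)v₀²/(2g) = 1.4×5.71²/(2×9.81) = 2.326 m.
Along the incline, d = h/sinθ = 2.326/sin24.2° ≈ 5.68 m.

d ≈ 5.68 m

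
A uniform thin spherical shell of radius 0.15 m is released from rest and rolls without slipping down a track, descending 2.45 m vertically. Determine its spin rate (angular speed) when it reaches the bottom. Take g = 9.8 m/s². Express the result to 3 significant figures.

ω ≈ 35.8 rad/s

With I = (2/3)MR², the ratio k = I/(MR²) is 2/3.
The rolling condition ω = v/R makes the rotational term ½I(v/R)² = ½kMv², so KE_total = ½(1+k)Mv² = (5/6)Mv².
Energy conservation Mgh = ½(1+k)Mv² gives v = √(2gh/(1+k)) = √(2 × 9.8 × 2.45 / 1.667) = 5.368 m/s.
The angular speed follows from ω = v/R = 5.368/0.15 ≈ 35.8 rad/s.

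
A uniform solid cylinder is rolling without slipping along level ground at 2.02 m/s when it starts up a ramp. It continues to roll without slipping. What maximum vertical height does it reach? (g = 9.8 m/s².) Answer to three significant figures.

h ≈ 0.312 m

For this body I = (1/2)MR², i.e. k = I/(MR²) = 0.5.
The rolling condition ω = v/R makes the rotational term ½I(v/R)² = ½kMv², so KE_total = ½(1+k)Mv² = (3/4)Mv².
All of this converts to potential energy at the highest point: (3/4)Mv₀² = Mgh.
Thus h = (1+k)v₀²/(2g) = 1.5 × 2.02² / (2 × 9.8) ≈ 0.312 m.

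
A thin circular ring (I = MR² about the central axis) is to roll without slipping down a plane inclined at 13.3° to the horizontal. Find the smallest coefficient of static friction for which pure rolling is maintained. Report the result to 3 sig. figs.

μ_min ≈ 0.118

Here I = MR², so the shape factor k = I/(MR²) = 1.
Along the incline Mg sinθ − f = Ma, and torque about the center fR = Iα = kMR²(a/R) gives f = kMa.
These give a = g sinθ/(1+k) and the required friction f = kMg sinθ/(1+k).
With N = Mg cosθ, the no-slip condition f ≤ μN gives μ_min = f/N = k tanθ/(1+k).
μ_min = 1 × tan13.3° / 2 ≈ 0.118.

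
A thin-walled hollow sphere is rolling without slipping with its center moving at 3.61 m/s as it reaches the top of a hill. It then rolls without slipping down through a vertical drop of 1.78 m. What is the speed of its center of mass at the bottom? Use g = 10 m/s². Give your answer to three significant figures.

For this body I = (2/3)MR², i.e. k = I/(MR²) = 2/3.
The rolling condition ω = v/R makes the rotational term ½I(v/R)² = ½kMv², so KE_total = ½(1+k)Mv² = (5/6)Mv².
Conserving energy between top and bottom: (5/6)Mv² = (5/6)Mv₀² + Mgh, hence v² = v₀² + 2gh/(1+k).
v = √(3.61² + 2×10×1.78/1.667) = √34.39 ≈ 5.86 m/s.

v ≈ 5.86 m/s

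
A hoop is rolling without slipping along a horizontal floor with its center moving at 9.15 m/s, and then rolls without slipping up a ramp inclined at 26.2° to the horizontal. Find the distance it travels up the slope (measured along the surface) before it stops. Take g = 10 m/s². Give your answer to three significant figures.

The moment of inertia is MR², giving k ≡ I/(MR²) = 1.
Pure rolling means v = ωR; then KE = ½Mv² + ½I(v/R)² = ½(1+k)Mv² = Mv².
Setting this equal to Mgh gives the vertical rise h = (1+k)v₀²/(2g) = 2×9.15²/(2×10) = 8.372 m.
The distance along the slope is d = h/sinθ = 8.372/sin26.2° ≈ 19.0 m.

d ≈ 19.0 m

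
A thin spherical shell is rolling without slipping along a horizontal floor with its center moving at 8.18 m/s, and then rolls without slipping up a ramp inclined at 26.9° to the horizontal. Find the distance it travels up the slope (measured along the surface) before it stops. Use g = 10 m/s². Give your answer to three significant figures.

The moment of inertia is (2/3)MR², giving k ≡ I/(MR²) = 2/3.
Rolling without slipping gives ω = v/R, so the total kinetic energy is ½Mv² + ½Iω² = ½(1+k)Mv² = (5/6)Mv².
Setting this equal to Mgh gives the vertical rise h = (1+k)v₀²/(2g) = 1.667×8.18²/(2×10) = 5.576 m.
The distance along the slope is d = h/sinθ = 5.576/sin26.9° ≈ 12.3 m.

d ≈ 12.3 m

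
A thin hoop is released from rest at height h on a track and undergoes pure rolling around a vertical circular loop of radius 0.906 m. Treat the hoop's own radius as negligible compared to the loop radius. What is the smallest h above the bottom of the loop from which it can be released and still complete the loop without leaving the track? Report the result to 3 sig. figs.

With I = MR², the ratio k = I/(MR²) is 1.
At the top of the loop, the minimum-contact condition is Mg = Mv_top²/r, so v_top² = gr.
With ω = v/R, the kinetic energy at speed v is ½(1+k)Mv² = Mv².
Energy conservation from release (height h) to the top (height 2r): Mgh = Mg(2r) + M·gr.
Thus h_min = 2r + (1+k)r/2 = r(2 + 2/2) = 0.906 × 3 ≈ 2.72 m.

h_min ≈ 2.72 m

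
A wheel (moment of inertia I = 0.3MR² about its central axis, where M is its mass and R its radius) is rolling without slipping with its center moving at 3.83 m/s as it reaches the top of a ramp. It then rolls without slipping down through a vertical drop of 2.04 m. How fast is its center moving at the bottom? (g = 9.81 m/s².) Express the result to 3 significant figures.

With I = 0.3MR², the ratio k = I/(MR²) is 0.3.
The rolling condition ω = v/R makes the rotational term ½I(v/R)² = ½kMv², so KE_total = ½(1+k)Mv² = (13/20)Mv².
Energy conservation: (13/20)Mv₀² + Mgh = (13/20)Mv², so v² = v₀² + 2gh/(1+k).
v = √(3.83² + 2×9.81×2.04/1.3) = √45.46 ≈ 6.74 m/s.

v ≈ 6.74 m/s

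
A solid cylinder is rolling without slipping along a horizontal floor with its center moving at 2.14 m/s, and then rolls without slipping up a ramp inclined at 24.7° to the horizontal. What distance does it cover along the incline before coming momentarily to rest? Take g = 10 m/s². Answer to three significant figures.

d ≈ 0.822 m

With I = (1/2)MR², the ratio k = I/(MR²) is 0.5.
Pure rolling means v = ωR; then KE = ½Mv² + ½I(v/R)² = ½(1+k)Mv² = (3/4)Mv².
Setting this equal to Mgh gives the vertical rise h = (1+k)v₀²/(2g) = 1.5×2.14²/(2×10) = 0.3435 m.
The distance along the slope is d = h/sinθ = 0.3435/sin24.7° ≈ 0.822 m.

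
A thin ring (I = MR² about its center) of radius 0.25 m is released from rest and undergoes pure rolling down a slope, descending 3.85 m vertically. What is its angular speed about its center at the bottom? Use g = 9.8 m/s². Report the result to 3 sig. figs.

ω ≈ 24.6 rad/s

With I = MR², the ratio k = I/(MR²) is 1.
The rolling condition ω = v/R makes the rotational term ½I(v/R)² = ½kMv², so KE_total = ½(1+k)Mv² = Mv².
Energy conservation Mgh = ½(1+k)Mv² gives v = √(2gh/(1+k)) = √(2 × 9.8 × 3.85 / 2) = 6.142 m/s.
Then ω = v/R = 6.142 / 0.25 ≈ 24.6 rad/s.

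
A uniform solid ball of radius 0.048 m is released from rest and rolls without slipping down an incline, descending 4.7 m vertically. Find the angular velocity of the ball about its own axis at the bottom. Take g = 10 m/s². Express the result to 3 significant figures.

With I = (2/5)MR², the ratio k = I/(MR²) is 0.4.
The rolling condition ω = v/R makes the rotational term ½I(v/R)² = ½kMv², so KE_total = ½(1+k)Mv² = (7/10)Mv².
Energy conservation Mgh = ½(1+k)Mv² gives v = √(2gh/(1+k)) = √(2 × 10 × 4.7 / 1.4) = 8.194 m/s.
Then ω = v/R = 8.194 / 0.048 ≈ 171 rad/s.

ω ≈ 171 rad/s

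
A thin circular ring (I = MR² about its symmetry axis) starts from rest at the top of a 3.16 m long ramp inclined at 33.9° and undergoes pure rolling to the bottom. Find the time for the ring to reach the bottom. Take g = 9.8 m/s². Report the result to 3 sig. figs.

t ≈ 1.52 s

With I = MR², the ratio k = I/(MR²) is 1.
Newton's second law down the slope: Mg sinθ − f = Ma. The torque equation fR = Iα (with α = a/R) gives f = kMa.
Hence a = g sinθ/(1+k) = 9.8×sin33.9°/2 = 2.733 m/s².
With constant a from rest, t = √(2L/a) = √(2·3.16/2.733) ≈ 1.52 s.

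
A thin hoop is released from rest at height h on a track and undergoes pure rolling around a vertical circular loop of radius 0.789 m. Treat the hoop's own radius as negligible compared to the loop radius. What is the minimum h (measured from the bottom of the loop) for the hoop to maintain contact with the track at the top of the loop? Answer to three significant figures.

h_min ≈ 2.37 m

For this body I = MR², i.e. k = I/(MR²) = 1.
At the top of the loop, the minimum-contact condition is Mg = Mv_top²/r, so v_top² = gr.
With ω = v/R, the kinetic energy at speed v is ½(1+k)Mv² = Mv².
Energy conservation from release (height h) to the top (height 2r): Mgh = Mg(2r) + M·gr.
Thus h_min = 2r + (1+k)r/2 = r(2 + 2/2) = 0.789 × 3 ≈ 2.37 m.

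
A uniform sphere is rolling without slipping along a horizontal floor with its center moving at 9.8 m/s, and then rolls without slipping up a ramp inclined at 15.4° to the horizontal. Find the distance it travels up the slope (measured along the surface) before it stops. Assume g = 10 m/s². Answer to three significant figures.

d ≈ 25.3 m

With I = (2/5)MR², the ratio k = I/(MR²) is 0.4.
Pure rolling means v = ωR; then KE = ½Mv² + ½I(v/R)² = ½(1+k)Mv² = (7/10)Mv².
Setting this equal to Mgh gives the vertical rise h = (1+k)v₀²/(2g) = 1.4×9.8²/(2×10) = 6.723 m.
The distance along the slope is d = h/sinθ = 6.723/sin15.4° ≈ 25.3 m.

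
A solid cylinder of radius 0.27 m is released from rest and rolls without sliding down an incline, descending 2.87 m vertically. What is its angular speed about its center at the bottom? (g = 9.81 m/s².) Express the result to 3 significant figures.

ω ≈ 22.7 rad/s

The moment of inertia is (1/2)MR², giving k ≡ I/(MR²) = 0.5.
Rolling without slipping gives ω = v/R, so the total kinetic energy is ½Mv² + ½Iω² = ½(1+k)Mv² = (3/4)Mv².
Energy conservation Mgh = ½(1+k)Mv² gives v = √(2gh/(1+k)) = √(2 × 9.81 × 2.87 / 1.5) = 6.127 m/s.
Then ω = v/R = 6.127 / 0.27 ≈ 22.7 rad/s.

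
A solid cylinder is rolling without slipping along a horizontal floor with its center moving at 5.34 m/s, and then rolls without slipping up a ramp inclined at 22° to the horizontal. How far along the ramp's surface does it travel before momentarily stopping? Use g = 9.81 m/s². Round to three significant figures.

The moment of inertia is (1/2)MR², giving k ≡ I/(MR²) = 0.5.
The rolling condition ω = v/R makes the rotational term ½I(v/R)² = ½kMv², so KE_total = ½(1+k)Mv² = (3/4)Mv².
Setting this equal to Mgh gives the vertical rise h = (1+k)v₀²/(2g) = 1.5×5.34²/(2×9.81) = 2.18 m.
The distance along the slope is d = h/sinθ = 2.18/sin22° ≈ 5.82 m.

d ≈ 5.82 m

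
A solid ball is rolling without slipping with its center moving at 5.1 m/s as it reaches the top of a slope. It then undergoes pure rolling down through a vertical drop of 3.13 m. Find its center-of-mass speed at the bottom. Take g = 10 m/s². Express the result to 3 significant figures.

Here I = (2/5)MR², so the shape factor k = I/(MR²) = 0.4.
The rolling condition ω = v/R makes the rotational term ½I(v/R)² = ½kMv², so KE_total = ½(1+k)Mv² = (7/10)Mv².
Energy conservation: (7/10)Mv₀² + Mgh = (7/10)Mv², so v² = v₀² + 2gh/(1+k).
v = √(5.1² + 2×10×3.13/1.4) = √70.72 ≈ 8.41 m/s.

v ≈ 8.41 m/s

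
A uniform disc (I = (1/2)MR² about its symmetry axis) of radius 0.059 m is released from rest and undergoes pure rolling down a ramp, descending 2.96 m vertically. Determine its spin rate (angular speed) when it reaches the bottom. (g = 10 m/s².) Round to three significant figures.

With I = (1/2)MR², the ratio k = I/(MR²) is 0.5.
Since it rolls without slipping, ω = v/R and KE = ½Mv² + ½Iω² = ½(1+k)Mv² = (3/4)Mv².
Energy conservation Mgh = ½(1+k)Mv² gives v = √(2gh/(1+k)) = √(2 × 10 × 2.96 / 1.5) = 6.282 m/s.
Then ω = v/R = 6.282 / 0.059 ≈ 106 rad/s.

ω ≈ 106 rad/s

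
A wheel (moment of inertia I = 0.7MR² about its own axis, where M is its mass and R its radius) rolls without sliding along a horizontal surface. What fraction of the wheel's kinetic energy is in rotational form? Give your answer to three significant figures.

For this body I = 0.7MR², i.e. k = I/(MR²) = 0.7.
Since ω = v/R, the translational part is ½Mv² and the rotational part is ½I(v/R)² = ½kMv²; the total is ½(1+k)Mv².
The rotational fraction is therefore k/(1+k) = 0.7/1.7 ≈ 0.412.

fraction ≈ 0.412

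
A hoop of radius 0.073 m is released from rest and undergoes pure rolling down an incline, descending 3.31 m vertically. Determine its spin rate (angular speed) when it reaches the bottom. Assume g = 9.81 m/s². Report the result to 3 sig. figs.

For this body I = MR², i.e. k = I/(MR²) = 1.
Since it rolls without slipping, ω = v/R and KE = ½Mv² + ½Iω² = ½(1+k)Mv² = Mv².
Energy conservation Mgh = ½(1+k)Mv² gives v = √(2gh/(1+k)) = √(2 × 9.81 × 3.31 / 2) = 5.698 m/s.
The angular speed follows from ω = v/R = 5.698/0.073 ≈ 78.1 rad/s.

ω ≈ 78.1 rad/s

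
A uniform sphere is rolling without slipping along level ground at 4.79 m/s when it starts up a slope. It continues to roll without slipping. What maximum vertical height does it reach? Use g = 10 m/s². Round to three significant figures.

h ≈ 1.61 m

With I = (2/5)MR², the ratio k = I/(MR²) is 0.4.
Pure rolling means v = ωR; then KE = ½Mv² + ½I(v/R)² = ½(1+k)Mv² = (7/10)Mv².
At the top the kinetic energy is zero, so (7/10)Mv₀² = Mgh.
Thus h = (1+k)v₀²/(2g) = 1.4 × 4.79² / (2 × 10) ≈ 1.61 m.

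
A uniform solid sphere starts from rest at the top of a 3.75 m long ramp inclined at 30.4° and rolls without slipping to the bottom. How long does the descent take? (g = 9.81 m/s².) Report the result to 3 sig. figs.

t ≈ 1.45 s

For this body I = (2/5)MR², i.e. k = I/(MR²) = 0.4.
Newton's second law down the slope: Mg sinθ − f = Ma. The torque equation fR = Iα (with α = a/R) gives f = kMa.
Hence a = g sinθ/(1+k) = 9.81×sin30.4°/1.4 = 3.546 m/s².
With constant a from rest, t = √(2L/a) = √(2·3.75/3.546) ≈ 1.45 s.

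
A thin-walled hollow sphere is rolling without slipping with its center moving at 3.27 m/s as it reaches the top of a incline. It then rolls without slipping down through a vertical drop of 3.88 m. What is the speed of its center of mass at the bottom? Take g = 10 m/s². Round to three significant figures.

For this body I = (2/3)MR², i.e. k = I/(MR²) = 2/3.
Rolling without slipping gives ω = v/R, so the total kinetic energy is ½Mv² + ½Iω² = ½(1+k)Mv² = (5/6)Mv².
Conserving energy between top and bottom: (5/6)Mv² = (5/6)Mv₀² + Mgh, hence v² = v₀² + 2gh/(1+k).
v = √(3.27² + 2×10×3.88/1.667) = √57.25 ≈ 7.57 m/s.

v ≈ 7.57 m/s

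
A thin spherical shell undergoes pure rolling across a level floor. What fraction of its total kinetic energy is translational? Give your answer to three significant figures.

For this body I = (2/3)MR², i.e. k = I/(MR²) = 2/3.
Since ω = v/R, the translational part is ½Mv² and the rotational part is ½I(v/R)² = ½kMv²; the total is ½(1+k)Mv².
The translational fraction is therefore 1/(1+k) = 1/1.667 ≈ 0.600.

fraction ≈ 0.600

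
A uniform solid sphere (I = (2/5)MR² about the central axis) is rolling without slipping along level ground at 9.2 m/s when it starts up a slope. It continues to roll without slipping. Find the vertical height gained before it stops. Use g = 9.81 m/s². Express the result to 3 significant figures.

h ≈ 6.04 m

For this body I = (2/5)MR², i.e. k = I/(MR²) = 0.4.
Pure rolling means v = ωR; then KE = ½Mv² + ½I(v/R)² = ½(1+k)Mv² = (7/10)Mv².
All of this converts to potential energy at the highest point: (7/10)Mv₀² = Mgh.
Thus h = (1+k)v₀²/(2g) = 1.4 × 9.2² / (2 × 9.81) ≈ 6.04 m.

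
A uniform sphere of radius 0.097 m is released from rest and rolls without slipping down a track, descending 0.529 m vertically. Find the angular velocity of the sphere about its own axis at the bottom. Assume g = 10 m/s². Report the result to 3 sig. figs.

Here I = (2/5)MR², so the shape factor k = I/(MR²) = 0.4.
The rolling condition ω = v/R makes the rotational term ½I(v/R)² = ½kMv², so KE_total = ½(1+k)Mv² = (7/10)Mv².
Energy conservation Mgh = ½(1+k)Mv² gives v = √(2gh/(1+k)) = √(2 × 10 × 0.529 / 1.4) = 2.749 m/s.
Then ω = v/R = 2.749 / 0.097 ≈ 28.3 rad/s.

ω ≈ 28.3 rad/s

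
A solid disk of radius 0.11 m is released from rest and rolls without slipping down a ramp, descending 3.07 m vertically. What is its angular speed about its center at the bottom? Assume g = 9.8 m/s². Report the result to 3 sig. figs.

ω ≈ 57.6 rad/s

With I = (1/2)MR², the ratio k = I/(MR²) is 0.5.
Pure rolling means v = ωR; then KE = ½Mv² + ½I(v/R)² = ½(1+k)Mv² = (3/4)Mv².
Energy conservation Mgh = ½(1+k)Mv² gives v = √(2gh/(1+k)) = √(2 × 9.8 × 3.07 / 1.5) = 6.334 m/s.
Then ω = v/R = 6.334 / 0.11 ≈ 57.6 rad/s.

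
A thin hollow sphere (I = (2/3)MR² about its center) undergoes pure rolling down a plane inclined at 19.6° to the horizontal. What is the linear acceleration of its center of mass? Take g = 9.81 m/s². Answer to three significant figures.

a ≈ 1.97 m/s²

Here I = (2/3)MR², so the shape factor k = I/(MR²) = 2/3.
Newton's second law down the slope: Mg sinθ − f = Ma. The torque equation fR = Iα (with α = a/R) gives f = kMa.
Eliminating f: Mg sinθ = (1+k)Ma, so a = g sinθ/(1+k) = 9.81 × sin19.6° / 1.667 ≈ 1.97 m/s².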